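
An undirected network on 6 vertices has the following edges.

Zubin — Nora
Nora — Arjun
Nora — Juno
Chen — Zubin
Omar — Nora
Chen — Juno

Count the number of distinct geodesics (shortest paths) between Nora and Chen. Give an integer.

2

The shortest distance is 2. The length-2 paths are: Nora–Zubin–Chen; Nora–Juno–Chen.
That gives 2 distinct shortest paths.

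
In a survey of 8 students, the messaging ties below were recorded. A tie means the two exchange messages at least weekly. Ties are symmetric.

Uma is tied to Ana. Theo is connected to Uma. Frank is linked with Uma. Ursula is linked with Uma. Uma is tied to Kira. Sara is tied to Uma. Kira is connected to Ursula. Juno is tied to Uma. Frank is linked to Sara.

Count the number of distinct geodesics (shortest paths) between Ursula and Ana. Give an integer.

1

The shortest distance is 2, and the only length-2 path is Ursula–Uma–Ana. So there is exactly 1 shortest path.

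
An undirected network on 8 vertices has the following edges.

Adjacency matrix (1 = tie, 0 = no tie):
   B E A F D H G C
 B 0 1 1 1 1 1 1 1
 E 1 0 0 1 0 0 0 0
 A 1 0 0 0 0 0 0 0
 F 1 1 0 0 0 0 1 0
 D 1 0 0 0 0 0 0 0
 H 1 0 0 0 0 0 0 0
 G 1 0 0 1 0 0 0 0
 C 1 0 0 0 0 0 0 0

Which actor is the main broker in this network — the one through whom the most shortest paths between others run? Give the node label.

B

Unnormalized betweenness of each node: A:0, B:37/2, C:0, D:0, E:0, F:1/2, G:0, H:0.
B has the largest value, 37/2, making it the main broker — the node through which the most shortest paths run.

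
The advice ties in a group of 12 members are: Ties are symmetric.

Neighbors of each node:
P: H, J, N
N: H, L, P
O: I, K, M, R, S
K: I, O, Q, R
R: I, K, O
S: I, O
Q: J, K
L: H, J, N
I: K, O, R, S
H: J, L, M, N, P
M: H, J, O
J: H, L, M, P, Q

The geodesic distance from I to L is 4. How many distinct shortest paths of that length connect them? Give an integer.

The shortest distance is 4. The length-4 paths are: I–O–M–J–L; I–K–Q–J–L; I–O–M–H–L.
That gives 3 distinct shortest paths.

3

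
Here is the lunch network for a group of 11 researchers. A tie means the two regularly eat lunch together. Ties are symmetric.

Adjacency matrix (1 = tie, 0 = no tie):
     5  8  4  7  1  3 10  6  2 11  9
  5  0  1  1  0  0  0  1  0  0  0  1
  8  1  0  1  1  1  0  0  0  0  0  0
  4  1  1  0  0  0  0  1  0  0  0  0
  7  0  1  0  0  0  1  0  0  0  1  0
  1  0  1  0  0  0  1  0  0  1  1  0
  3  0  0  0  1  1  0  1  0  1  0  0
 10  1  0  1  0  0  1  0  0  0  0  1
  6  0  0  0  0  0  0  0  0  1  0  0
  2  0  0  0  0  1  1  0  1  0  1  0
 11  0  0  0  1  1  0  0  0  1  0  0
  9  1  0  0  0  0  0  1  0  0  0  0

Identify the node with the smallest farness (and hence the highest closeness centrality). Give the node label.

Farness (sum of distances to all others) for each node — 1:17, 2:19, 3:16, 4:21, 5:20, 6:28, 7:19, 8:17, 9:25, 10:18, 11:22.
The smallest farness is 16, for 3, so 3 has the highest closeness.

3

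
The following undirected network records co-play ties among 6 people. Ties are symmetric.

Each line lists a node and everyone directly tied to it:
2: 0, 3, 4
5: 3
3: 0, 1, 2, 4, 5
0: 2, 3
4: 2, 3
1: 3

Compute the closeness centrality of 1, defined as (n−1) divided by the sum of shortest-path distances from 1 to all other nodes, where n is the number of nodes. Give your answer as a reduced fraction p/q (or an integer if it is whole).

Distances from 1: 0:2, 2:2, 3:1, 4:2, 5:2. Sum = 9.
n = 6, so closeness = 5/9.

5/9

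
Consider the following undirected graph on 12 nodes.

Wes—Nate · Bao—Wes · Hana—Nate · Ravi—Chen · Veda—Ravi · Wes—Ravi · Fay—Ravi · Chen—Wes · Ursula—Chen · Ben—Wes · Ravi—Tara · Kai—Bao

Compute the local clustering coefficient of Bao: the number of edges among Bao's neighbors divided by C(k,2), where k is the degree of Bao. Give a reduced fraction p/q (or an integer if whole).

Bao's neighbors: Kai and Wes (k = 2).
Possible neighbor pairs: C(2,2) = 1. Edges among them: none → e = 0.
Clustering(Bao) = 0/1.

0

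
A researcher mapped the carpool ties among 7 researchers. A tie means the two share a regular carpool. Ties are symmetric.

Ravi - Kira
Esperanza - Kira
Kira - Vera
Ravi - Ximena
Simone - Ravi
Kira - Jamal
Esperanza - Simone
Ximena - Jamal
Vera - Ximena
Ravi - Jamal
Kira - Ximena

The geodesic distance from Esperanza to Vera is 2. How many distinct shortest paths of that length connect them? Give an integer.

The shortest distance is 2, and the only length-2 path is Esperanza–Kira–Vera. So there is exactly 1 shortest path.

1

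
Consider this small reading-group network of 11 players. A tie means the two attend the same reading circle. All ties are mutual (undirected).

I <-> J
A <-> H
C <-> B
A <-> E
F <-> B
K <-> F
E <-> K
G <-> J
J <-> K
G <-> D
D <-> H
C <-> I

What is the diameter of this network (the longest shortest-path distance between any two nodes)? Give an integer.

5

Eccentricity of each node (its greatest distance to any other): A:5, B:5, C:5, D:5, E:4, F:4, G:4, H:5, I:4, J:3, K:3.
The maximum eccentricity is 5, realized for instance by the pair H–C via H – D – G – J – I – C. So the diameter is 5.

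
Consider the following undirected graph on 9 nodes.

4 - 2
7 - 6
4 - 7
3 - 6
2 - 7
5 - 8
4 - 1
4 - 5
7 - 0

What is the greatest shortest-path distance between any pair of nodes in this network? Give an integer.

Eccentricity of each node (its greatest distance to any other): 0:4, 1:4, 2:3, 3:5, 4:3, 5:4, 6:4, 7:3, 8:5.
The maximum eccentricity is 5, realized for instance by the pair 8–3 via 8 – 5 – 4 – 7 – 6 – 3. So the diameter is 5.

5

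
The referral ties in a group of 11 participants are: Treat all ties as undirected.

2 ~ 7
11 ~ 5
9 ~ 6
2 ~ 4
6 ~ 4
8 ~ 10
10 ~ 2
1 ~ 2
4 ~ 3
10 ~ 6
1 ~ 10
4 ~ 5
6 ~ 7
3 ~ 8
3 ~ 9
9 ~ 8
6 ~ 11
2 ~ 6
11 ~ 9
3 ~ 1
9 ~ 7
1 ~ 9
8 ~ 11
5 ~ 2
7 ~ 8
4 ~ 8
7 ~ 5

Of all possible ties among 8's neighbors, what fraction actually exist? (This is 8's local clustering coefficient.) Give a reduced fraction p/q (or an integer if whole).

8's neighbors: 3, 4, 7, 9, 10, and 11 (k = 6).
Possible neighbor pairs: C(6,2) = 15. Edges among them: 3–4, 3–9, 7–9, 9–11 → e = 4.
Clustering(8) = 4/15.

4/15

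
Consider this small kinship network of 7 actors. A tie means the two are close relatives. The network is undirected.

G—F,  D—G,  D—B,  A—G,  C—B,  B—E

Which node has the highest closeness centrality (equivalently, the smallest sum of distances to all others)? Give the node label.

Farness (sum of distances to all others) for each node — A:16, B:11, C:16, D:10, E:16, F:16, G:11.
The smallest farness is 10, for D, so D has the highest closeness.

D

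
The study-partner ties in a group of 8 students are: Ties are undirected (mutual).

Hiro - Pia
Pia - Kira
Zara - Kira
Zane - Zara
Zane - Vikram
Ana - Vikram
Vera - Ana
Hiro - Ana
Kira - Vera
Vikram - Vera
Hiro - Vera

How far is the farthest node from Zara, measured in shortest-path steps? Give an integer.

Distances from Zara: Ana:3, Hiro:3, Kira:1, Pia:2, Vera:2, Vikram:2, Zane:1.
The largest is 3 (to Hiro and Ana), so the eccentricity of Zara is 3.

3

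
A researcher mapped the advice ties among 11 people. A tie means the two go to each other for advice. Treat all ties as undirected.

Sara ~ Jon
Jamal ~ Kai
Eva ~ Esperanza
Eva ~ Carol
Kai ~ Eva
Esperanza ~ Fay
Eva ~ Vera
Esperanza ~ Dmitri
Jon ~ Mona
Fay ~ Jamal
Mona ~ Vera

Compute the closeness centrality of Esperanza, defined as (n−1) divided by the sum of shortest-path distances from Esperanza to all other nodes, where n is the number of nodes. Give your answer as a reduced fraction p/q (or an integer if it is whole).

10/23

Distances from Esperanza: Carol:2, Dmitri:1, Eva:1, Fay:1, Jamal:2, Jon:4, Kai:2, Mona:3, Sara:5, Vera:2. Sum = 23.
n = 11, so closeness = 10/23.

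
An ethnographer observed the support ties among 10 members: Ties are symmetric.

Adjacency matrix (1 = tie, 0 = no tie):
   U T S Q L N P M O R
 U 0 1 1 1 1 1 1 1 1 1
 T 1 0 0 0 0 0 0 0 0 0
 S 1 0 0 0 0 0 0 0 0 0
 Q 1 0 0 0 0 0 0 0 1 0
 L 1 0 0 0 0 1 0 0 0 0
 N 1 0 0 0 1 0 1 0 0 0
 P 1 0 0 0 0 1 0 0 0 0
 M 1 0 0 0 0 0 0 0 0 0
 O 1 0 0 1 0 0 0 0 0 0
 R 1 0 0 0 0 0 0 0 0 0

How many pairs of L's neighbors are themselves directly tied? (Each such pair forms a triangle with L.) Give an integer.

1

L's neighbors: N and U.
Neighbor pairs that are themselves tied: L–N–U. Each forms one triangle with L, for 1 in total.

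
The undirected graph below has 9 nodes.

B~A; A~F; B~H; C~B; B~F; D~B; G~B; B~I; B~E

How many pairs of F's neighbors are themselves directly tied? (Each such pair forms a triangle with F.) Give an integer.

F's neighbors: A and B.
Neighbor pairs that are themselves tied: F–A–B. Each forms one triangle with F, for 1 in total.

1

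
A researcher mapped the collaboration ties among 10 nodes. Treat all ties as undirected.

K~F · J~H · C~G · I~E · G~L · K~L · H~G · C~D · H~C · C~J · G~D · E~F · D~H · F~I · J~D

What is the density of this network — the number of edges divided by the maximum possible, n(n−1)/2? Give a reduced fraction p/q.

There are 15 edges and 10 nodes, so the maximum possible is C(10,2) = 45.
Density = 15/45 = 1/3.

1/3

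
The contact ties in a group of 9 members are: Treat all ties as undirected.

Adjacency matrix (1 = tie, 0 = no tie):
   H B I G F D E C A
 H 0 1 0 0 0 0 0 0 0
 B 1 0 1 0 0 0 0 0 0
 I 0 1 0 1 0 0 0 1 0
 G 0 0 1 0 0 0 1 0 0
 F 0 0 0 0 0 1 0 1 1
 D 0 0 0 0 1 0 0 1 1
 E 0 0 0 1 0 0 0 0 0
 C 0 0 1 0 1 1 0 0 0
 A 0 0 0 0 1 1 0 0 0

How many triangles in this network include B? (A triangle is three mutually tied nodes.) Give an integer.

0

B's neighbors are H and I, but none of them are tied to each other, so no triangle contains B.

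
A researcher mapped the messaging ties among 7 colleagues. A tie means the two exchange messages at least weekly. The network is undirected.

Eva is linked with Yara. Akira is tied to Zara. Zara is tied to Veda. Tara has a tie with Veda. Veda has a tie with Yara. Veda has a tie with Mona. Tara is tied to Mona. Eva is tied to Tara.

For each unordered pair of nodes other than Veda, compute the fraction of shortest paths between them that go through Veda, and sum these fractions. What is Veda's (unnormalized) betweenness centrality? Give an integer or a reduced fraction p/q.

Pairs whose geodesics pass through Veda — Eva–Akira: 2/2; Eva–Zara: 2/2; Tara–Akira: 1; Tara–Zara: 1; Tara–Yara: 1/2; Mona–Akira: 1; Mona–Zara: 1; Mona–Yara: 1; Akira–Yara: 1; Zara–Yara: 1.
All other pairs contribute 0.
Summing the contributions gives betweenness(Veda) = 19/2.

19/2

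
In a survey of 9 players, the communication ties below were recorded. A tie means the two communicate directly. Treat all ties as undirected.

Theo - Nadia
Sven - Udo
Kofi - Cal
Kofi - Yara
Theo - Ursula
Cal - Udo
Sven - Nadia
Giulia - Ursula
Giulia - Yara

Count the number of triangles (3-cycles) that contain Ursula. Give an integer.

0

Ursula's neighbors are Giulia and Theo, but none of them are tied to each other, so no triangle contains Ursula.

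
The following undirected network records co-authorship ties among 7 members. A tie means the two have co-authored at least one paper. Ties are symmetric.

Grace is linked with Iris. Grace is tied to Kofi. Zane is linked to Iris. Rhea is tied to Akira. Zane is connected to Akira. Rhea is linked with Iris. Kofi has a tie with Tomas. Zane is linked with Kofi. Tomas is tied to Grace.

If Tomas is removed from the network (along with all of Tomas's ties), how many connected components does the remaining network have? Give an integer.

Tomas's neighbors (Grace and Kofi) remain reachable from one another through other ties, so the rest of the network stays in one piece.

1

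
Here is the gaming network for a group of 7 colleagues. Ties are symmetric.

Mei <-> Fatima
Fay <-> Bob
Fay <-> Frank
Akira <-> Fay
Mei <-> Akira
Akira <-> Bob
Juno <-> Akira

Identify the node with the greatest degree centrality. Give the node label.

Degrees — Akira:4, Bob:2, Fatima:1, Fay:3, Frank:1, Juno:1, Mei:2.
The maximum is 4, attained only by Akira.

Akira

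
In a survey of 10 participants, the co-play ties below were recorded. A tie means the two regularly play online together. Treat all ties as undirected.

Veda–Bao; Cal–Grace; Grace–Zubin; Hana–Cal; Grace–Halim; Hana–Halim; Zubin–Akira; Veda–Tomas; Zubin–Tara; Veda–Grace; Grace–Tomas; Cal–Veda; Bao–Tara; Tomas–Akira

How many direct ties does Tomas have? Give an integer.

Tomas is directly tied to Akira, Grace, and Veda. That is 3 neighbors, so the degree of Tomas is 3.

3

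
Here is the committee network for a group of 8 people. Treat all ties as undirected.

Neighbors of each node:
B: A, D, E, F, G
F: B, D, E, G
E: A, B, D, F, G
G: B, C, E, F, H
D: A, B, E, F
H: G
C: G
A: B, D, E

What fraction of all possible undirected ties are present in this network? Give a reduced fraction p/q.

There are 14 edges and 8 nodes, so the maximum possible is C(8,2) = 28.
Density = 14/28 = 1/2.

1/2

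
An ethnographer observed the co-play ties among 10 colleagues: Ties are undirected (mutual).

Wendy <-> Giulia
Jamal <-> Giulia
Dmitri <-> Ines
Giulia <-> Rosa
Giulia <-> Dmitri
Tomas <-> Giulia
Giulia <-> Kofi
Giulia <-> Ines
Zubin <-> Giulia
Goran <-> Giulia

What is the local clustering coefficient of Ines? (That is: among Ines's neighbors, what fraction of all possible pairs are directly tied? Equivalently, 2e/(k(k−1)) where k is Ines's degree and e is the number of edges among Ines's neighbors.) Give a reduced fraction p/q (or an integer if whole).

Ines's neighbors: Dmitri and Giulia (k = 2).
Possible neighbor pairs: C(2,2) = 1. Edges among them: Dmitri–Giulia → e = 1.
Clustering(Ines) = 1/1.

1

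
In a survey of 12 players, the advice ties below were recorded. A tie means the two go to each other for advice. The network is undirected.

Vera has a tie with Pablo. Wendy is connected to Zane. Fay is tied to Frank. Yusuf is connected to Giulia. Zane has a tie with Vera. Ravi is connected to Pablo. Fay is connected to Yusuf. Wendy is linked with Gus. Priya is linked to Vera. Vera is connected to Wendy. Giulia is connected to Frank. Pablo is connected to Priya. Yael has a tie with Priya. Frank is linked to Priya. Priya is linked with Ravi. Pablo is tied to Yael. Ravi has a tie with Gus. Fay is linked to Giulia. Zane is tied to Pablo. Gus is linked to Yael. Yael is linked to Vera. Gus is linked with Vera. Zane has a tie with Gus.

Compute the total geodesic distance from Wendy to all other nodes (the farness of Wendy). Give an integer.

Distances from Wendy: Fay:4, Frank:3, Giulia:4, Gus:1, Pablo:2, Priya:2, Ravi:2, Vera:1, Yael:2, Yusuf:5, Zane:1.
Sum = 4 + 3 + 4 + 1 + 2 + 2 + 2 + 1 + 2 + 5 + 1 = 27.

27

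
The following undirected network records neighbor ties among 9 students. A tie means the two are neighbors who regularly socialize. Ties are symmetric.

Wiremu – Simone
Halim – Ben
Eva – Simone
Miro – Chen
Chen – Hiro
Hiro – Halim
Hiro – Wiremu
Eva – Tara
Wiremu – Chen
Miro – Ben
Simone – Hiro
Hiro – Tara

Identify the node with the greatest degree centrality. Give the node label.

Hiro

Degrees — Ben:2, Chen:3, Eva:2, Halim:2, Hiro:5, Miro:2, Simone:3, Tara:2, Wiremu:3.
The maximum is 5, attained only by Hiro.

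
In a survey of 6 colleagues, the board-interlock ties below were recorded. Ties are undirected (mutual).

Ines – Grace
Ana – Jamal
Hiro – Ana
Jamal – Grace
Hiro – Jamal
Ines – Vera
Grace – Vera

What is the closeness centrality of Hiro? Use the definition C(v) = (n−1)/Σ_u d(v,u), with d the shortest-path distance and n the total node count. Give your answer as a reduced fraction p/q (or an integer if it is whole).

Distances from Hiro: Ana:1, Grace:2, Ines:3, Jamal:1, Vera:3. Sum = 10.
n = 6, so closeness = 5/10 = 1/2.

1/2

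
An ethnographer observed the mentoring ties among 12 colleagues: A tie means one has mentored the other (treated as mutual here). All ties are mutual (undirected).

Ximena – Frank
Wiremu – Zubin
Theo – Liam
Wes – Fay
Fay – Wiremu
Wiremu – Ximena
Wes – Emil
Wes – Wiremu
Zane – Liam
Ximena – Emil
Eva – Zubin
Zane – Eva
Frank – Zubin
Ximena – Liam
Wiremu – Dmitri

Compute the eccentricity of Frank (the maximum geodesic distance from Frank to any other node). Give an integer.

Distances from Frank: Dmitri:3, Emil:2, Eva:2, Fay:3, Liam:2, Theo:3, Wes:3, Wiremu:2, Ximena:1, Zane:3, Zubin:1.
The largest is 3 (to Zane, Theo, Wes, Fay, and Dmitri), so the eccentricity of Frank is 3.

3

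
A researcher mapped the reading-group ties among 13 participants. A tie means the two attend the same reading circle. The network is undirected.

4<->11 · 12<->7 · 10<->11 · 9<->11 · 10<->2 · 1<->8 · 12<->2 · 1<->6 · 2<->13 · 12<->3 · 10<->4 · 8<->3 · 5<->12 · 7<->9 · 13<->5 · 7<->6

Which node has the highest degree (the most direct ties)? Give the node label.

12

Degrees — 1:2, 2:3, 3:2, 4:2, 5:2, 6:2, 7:3, 8:2, 9:2, 10:3, 11:3, 12:4, 13:2.
The maximum is 4, attained only by 12.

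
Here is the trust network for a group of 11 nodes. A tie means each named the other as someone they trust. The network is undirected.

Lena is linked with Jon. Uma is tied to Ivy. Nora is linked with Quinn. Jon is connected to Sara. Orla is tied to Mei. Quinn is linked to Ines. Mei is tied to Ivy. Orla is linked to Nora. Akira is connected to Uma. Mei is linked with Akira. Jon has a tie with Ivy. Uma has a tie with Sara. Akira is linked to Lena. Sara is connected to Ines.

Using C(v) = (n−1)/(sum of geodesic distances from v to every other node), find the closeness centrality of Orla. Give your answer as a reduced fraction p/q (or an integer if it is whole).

Distances from Orla: Akira:2, Ines:3, Ivy:2, Jon:3, Lena:3, Mei:1, Nora:1, Quinn:2, Sara:4, Uma:3. Sum = 24.
n = 11, so closeness = 10/24 = 5/12.

5/12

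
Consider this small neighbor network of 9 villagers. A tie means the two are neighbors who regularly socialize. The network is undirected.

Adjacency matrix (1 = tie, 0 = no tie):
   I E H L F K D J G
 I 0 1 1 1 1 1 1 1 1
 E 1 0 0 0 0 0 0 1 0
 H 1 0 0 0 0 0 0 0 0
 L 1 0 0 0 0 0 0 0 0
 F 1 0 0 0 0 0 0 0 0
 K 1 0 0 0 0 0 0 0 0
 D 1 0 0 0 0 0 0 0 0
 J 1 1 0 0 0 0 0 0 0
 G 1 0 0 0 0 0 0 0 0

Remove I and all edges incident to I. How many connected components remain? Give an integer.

7

Without I, the remaining ties split the others into: {E, J}; {H}; {L}; {F}; {K}; {D}; {G}.
That's 7 separate components.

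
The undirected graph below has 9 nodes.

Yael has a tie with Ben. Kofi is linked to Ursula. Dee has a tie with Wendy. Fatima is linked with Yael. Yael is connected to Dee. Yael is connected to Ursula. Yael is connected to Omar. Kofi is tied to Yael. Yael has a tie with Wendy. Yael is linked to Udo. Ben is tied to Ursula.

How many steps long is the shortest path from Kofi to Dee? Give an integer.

2

One shortest route is Kofi – Yael – Dee, which uses 2 edges, and Kofi and Dee are not directly tied, so nothing shorter exists. So d(Kofi,Dee) = 2.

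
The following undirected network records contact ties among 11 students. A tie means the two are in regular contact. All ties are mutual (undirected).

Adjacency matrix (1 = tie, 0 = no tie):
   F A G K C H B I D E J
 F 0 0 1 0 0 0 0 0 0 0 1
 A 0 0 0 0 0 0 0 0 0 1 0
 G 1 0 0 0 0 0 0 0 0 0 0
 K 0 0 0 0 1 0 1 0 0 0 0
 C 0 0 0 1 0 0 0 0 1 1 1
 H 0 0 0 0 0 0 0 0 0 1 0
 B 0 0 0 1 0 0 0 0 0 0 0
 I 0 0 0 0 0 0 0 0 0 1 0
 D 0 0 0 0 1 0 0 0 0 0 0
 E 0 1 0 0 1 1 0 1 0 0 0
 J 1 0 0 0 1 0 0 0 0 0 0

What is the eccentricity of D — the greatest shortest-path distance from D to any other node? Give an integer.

Distances from D: A:3, B:3, C:1, E:2, F:3, G:4, H:3, I:3, J:2, K:2.
The largest is 4 (to G), so the eccentricity of D is 4.

4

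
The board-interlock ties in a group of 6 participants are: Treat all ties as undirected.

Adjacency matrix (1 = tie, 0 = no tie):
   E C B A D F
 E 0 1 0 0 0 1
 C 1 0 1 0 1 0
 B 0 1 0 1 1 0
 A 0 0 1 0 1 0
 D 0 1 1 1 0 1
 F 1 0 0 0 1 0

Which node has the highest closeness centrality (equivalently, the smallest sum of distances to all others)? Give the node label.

D

Farness (sum of distances to all others) for each node — A:9, B:7, C:7, D:6, E:9, F:8.
The smallest farness is 6, for D, so D has the highest closeness.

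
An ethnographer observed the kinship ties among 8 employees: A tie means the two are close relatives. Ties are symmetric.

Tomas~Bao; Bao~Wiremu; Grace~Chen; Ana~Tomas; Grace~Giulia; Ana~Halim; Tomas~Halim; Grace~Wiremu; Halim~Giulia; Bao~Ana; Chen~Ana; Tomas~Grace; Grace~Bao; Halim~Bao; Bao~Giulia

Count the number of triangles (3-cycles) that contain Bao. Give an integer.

7

Bao's neighbors: Ana, Giulia, Grace, Halim, Tomas, and Wiremu.
Neighbor pairs that are themselves tied: Bao–Ana–Halim; Bao–Ana–Tomas; Bao–Giulia–Grace; Bao–Giulia–Halim; Bao–Grace–Tomas; Bao–Grace–Wiremu; Bao–Halim–Tomas. Each forms one triangle with Bao, for 7 in total.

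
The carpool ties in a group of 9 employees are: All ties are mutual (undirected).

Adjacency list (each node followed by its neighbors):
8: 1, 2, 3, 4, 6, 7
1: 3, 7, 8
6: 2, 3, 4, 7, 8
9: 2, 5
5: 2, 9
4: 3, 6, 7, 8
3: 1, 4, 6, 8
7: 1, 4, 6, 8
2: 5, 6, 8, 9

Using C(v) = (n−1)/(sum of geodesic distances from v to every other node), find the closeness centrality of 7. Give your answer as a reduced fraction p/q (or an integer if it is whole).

Distances from 7: 1:1, 2:2, 3:2, 4:1, 5:3, 6:1, 8:1, 9:3. Sum = 14.
n = 9, so closeness = 8/14 = 4/7.

4/7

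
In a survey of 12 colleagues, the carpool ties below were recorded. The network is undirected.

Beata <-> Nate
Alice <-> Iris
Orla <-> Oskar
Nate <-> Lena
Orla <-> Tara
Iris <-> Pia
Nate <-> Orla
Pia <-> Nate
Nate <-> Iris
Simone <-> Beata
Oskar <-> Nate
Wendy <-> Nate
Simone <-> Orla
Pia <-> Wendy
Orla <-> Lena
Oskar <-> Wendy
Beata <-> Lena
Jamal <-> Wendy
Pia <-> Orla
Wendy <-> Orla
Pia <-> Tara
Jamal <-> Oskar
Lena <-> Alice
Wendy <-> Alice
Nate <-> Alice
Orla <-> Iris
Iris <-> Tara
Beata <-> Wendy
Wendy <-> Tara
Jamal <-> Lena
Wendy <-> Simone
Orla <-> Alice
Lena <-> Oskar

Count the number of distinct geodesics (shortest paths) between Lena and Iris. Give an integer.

3

The shortest distance is 2. The length-2 paths are: Lena–Orla–Iris; Lena–Alice–Iris; Lena–Nate–Iris.
That gives 3 distinct shortest paths.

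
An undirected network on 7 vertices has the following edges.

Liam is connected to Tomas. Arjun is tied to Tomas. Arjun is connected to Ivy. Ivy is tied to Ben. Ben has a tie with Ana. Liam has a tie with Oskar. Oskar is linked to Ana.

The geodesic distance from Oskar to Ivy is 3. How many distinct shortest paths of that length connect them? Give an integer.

1

The shortest distance is 3, and the only length-3 path is Oskar–Ana–Ben–Ivy. So there is exactly 1 shortest path.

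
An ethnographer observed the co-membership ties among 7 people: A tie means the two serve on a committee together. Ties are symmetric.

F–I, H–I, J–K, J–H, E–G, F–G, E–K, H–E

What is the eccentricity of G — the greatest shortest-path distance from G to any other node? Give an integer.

3

Distances from G: E:1, F:1, H:2, I:2, J:3, K:2.
The largest is 3 (to J), so the eccentricity of G is 3.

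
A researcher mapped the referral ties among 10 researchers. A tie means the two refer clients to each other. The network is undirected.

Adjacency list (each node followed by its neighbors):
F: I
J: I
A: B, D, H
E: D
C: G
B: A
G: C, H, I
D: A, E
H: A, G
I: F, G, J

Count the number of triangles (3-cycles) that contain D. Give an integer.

0

D's neighbors are A and E, but none of them are tied to each other, so no triangle contains D.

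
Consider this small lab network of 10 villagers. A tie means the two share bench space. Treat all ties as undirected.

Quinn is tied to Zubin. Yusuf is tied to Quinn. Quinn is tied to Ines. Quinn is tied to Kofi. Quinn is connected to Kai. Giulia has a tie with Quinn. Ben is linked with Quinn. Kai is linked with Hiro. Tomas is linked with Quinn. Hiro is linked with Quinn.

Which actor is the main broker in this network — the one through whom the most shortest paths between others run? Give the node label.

Quinn

Unnormalized betweenness of each node: Ben:0, Giulia:0, Hiro:0, Ines:0, Kai:0, Kofi:0, Quinn:35, Tomas:0, Yusuf:0, Zubin:0.
Quinn has the largest value, 35, making it the main broker — the node through which the most shortest paths run.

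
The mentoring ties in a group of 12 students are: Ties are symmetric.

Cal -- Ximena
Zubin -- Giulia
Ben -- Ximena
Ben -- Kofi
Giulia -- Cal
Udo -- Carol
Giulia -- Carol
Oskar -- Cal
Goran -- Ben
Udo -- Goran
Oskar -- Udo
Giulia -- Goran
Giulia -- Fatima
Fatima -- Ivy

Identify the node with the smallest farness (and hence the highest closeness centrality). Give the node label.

Giulia

Farness (sum of distances to all others) for each node — Ben:25, Cal:21, Carol:25, Fatima:26, Giulia:18, Goran:20, Ivy:36, Kofi:35, Oskar:27, Udo:25, Ximena:26, Zubin:28.
The smallest farness is 18, for Giulia, so Giulia has the highest closeness.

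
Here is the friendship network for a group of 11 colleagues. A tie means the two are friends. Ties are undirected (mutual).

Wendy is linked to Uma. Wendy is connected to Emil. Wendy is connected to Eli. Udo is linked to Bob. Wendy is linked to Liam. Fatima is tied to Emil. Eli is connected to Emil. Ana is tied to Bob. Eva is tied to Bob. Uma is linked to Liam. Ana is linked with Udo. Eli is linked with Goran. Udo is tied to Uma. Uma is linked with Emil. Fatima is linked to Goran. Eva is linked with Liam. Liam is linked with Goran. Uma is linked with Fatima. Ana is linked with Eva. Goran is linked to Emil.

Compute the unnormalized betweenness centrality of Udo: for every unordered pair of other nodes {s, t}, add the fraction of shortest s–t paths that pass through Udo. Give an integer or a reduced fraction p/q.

8

Pairs whose geodesics pass through Udo — Eli–Bob: 2/4; Eli–Ana: 2/4; Emil–Bob: 1; Emil–Ana: 1; Fatima–Bob: 1; Fatima–Ana: 1; Wendy–Bob: 1/2; Wendy–Ana: 1/2; Uma–Bob: 1; Uma–Ana: 1.
All other pairs contribute 0.
Summing the contributions gives betweenness(Udo) = 8.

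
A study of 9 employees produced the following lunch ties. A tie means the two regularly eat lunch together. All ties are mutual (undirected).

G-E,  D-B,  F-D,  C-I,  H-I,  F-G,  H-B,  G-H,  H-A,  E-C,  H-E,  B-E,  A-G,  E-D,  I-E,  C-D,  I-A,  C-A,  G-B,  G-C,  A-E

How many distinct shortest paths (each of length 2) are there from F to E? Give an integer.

The shortest distance is 2. The length-2 paths are: F–D–E; F–G–E.
That gives 2 distinct shortest paths.

2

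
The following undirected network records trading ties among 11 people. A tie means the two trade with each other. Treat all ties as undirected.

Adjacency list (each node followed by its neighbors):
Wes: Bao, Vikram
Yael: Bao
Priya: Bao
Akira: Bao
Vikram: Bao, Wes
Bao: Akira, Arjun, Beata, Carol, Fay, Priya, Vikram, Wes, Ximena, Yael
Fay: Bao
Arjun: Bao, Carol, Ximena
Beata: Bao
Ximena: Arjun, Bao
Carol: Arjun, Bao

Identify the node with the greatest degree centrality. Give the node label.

Bao

Degrees — Akira:1, Arjun:3, Bao:10, Beata:1, Carol:2, Fay:1, Priya:1, Vikram:2, Wes:2, Ximena:2, Yael:1.
The maximum is 10, attained only by Bao.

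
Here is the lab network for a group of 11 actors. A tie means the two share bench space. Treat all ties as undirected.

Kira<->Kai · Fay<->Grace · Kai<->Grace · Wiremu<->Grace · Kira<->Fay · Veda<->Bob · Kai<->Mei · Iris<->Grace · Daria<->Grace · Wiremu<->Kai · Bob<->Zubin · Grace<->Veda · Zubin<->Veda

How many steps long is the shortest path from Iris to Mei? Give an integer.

One shortest route is Iris – Grace – Kai – Mei, which uses 3 edges, and at distance 2 from Iris we only reach {Daria, Fay, Kai, Veda, Wiremu}, which does not include Mei. So d(Iris,Mei) = 3.

3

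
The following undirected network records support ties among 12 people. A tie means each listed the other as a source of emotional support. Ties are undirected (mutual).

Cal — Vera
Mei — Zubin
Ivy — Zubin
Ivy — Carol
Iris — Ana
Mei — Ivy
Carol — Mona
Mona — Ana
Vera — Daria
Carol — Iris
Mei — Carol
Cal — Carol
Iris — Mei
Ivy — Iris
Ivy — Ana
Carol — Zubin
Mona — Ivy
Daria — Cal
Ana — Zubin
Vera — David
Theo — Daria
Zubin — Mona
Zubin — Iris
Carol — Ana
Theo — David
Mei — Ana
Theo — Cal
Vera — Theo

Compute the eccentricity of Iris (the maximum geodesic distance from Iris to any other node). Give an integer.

Distances from Iris: Ana:1, Cal:2, Carol:1, Daria:3, David:4, Ivy:1, Mei:1, Mona:2, Theo:3, Vera:3, Zubin:1.
The largest is 4 (to David), so the eccentricity of Iris is 4.

4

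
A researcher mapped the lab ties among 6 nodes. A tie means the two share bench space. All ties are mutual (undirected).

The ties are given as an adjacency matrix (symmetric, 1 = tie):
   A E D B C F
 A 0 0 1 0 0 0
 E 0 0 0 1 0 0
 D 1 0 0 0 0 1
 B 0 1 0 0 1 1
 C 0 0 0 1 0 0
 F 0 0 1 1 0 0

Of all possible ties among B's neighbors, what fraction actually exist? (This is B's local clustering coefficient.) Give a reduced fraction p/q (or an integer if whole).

B's neighbors: C, E, and F (k = 3).
Possible neighbor pairs: C(3,2) = 3. Edges among them: none → e = 0.
Clustering(B) = 0/3 = 0.

0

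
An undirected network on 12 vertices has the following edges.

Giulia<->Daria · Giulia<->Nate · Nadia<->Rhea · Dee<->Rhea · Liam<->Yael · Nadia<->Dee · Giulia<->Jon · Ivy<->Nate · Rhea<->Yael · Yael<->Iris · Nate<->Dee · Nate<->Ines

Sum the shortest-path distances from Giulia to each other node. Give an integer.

Distances from Giulia: Daria:1, Dee:2, Ines:2, Iris:5, Ivy:2, Jon:1, Liam:5, Nadia:3, Nate:1, Rhea:3, Yael:4.
Sum = 1 + 2 + 2 + 5 + 2 + 1 + 5 + 3 + 1 + 3 + 4 = 29.

29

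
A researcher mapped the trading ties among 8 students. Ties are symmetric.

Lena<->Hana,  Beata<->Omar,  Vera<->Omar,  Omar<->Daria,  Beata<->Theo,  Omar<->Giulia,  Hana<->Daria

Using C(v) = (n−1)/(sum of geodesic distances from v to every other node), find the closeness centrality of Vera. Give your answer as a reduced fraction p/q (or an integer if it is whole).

7/17

Distances from Vera: Beata:2, Daria:2, Giulia:2, Hana:3, Lena:4, Omar:1, Theo:3. Sum = 17.
n = 8, so closeness = 7/17.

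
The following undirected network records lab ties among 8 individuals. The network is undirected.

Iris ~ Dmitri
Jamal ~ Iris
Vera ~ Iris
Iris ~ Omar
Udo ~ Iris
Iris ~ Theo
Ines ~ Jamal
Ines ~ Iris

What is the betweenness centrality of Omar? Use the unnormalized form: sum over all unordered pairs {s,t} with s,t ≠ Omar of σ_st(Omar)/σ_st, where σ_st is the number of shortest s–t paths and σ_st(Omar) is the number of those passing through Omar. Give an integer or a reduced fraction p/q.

No shortest path between any pair of other nodes passes through Omar.
Summing the contributions gives betweenness(Omar) = 0.

0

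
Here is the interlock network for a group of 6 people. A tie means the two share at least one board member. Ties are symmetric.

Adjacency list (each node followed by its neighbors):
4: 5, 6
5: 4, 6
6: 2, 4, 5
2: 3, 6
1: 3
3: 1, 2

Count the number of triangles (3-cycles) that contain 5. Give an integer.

1

5's neighbors: 4 and 6.
Neighbor pairs that are themselves tied: 5–4–6. Each forms one triangle with 5, for 1 in total.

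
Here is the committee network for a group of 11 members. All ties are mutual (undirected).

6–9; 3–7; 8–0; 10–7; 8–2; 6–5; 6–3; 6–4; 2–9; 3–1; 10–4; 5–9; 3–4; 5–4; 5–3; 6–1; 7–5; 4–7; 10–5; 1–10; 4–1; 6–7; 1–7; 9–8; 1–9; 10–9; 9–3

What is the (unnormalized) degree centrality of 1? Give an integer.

1 is directly tied to 3, 4, 6, 7, 9, and 10. That is 6 neighbors, so the degree of 1 is 6.

6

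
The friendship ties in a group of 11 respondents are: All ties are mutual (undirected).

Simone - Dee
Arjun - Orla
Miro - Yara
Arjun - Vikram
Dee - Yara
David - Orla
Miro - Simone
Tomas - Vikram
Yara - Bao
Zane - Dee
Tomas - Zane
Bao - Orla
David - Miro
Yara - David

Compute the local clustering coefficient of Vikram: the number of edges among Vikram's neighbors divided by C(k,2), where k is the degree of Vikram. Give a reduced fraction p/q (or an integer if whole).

Vikram's neighbors: Arjun and Tomas (k = 2).
Possible neighbor pairs: C(2,2) = 1. Edges among them: none → e = 0.
Clustering(Vikram) = 0/1.

0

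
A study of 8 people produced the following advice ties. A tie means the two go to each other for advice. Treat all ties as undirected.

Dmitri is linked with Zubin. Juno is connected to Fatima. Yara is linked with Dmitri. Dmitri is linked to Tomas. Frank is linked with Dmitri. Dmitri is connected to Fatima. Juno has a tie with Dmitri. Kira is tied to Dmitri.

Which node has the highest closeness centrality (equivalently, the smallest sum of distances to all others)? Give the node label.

Farness (sum of distances to all others) for each node — Dmitri:7, Fatima:12, Frank:13, Juno:12, Kira:13, Tomas:13, Yara:13, Zubin:13.
The smallest farness is 7, for Dmitri, so Dmitri has the highest closeness.

Dmitri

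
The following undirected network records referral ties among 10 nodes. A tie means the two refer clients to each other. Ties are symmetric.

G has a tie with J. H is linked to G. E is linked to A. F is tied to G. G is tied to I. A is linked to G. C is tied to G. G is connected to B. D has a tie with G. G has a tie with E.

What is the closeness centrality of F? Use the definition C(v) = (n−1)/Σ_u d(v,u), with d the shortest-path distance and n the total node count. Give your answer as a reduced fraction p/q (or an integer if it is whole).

9/17

Distances from F: A:2, B:2, C:2, D:2, E:2, G:1, H:2, I:2, J:2. Sum = 17.
n = 10, so closeness = 9/17.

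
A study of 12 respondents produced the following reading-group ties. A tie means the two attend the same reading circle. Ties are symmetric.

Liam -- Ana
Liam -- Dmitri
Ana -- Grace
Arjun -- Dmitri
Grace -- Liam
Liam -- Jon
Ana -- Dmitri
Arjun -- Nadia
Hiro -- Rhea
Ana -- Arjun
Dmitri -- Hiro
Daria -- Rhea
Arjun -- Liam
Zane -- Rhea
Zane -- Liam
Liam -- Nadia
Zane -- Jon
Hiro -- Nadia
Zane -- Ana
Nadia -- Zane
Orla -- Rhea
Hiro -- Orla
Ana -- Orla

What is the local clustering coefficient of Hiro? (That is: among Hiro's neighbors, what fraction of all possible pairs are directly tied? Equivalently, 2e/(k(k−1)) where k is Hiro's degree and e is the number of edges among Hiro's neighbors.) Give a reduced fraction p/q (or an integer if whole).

1/6

Hiro's neighbors: Dmitri, Nadia, Orla, and Rhea (k = 4).
Possible neighbor pairs: C(4,2) = 6. Edges among them: Orla–Rhea → e = 1.
Clustering(Hiro) = 1/6.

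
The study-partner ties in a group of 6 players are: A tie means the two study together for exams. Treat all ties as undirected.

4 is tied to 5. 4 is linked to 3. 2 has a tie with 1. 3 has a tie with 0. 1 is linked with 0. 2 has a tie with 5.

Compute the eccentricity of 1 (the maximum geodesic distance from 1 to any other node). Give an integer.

3

Distances from 1: 0:1, 2:1, 3:2, 4:3, 5:2.
The largest is 3 (to 4), so the eccentricity of 1 is 3.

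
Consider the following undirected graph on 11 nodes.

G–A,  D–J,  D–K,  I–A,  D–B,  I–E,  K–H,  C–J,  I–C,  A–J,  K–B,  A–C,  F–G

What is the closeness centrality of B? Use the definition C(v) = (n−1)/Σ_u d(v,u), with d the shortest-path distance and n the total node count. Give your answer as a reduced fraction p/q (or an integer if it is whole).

1/3

Distances from B: A:3, C:3, D:1, E:5, F:5, G:4, H:2, I:4, J:2, K:1. Sum = 30.
n = 11, so closeness = 10/30 = 1/3.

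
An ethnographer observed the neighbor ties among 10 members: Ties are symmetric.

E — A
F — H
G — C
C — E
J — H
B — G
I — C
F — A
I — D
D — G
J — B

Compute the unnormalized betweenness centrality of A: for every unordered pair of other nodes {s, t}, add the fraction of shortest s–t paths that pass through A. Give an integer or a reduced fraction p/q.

Pairs whose geodesics pass through A — D–F: 2/3; I–F: 1; I–H: 1/3; C–F: 1; C–H: 1/2; E–F: 1; E–H: 1; E–J: 1/2; F–G: 1/2.
All other pairs contribute 0.
Summing the contributions gives betweenness(A) = 13/2.

13/2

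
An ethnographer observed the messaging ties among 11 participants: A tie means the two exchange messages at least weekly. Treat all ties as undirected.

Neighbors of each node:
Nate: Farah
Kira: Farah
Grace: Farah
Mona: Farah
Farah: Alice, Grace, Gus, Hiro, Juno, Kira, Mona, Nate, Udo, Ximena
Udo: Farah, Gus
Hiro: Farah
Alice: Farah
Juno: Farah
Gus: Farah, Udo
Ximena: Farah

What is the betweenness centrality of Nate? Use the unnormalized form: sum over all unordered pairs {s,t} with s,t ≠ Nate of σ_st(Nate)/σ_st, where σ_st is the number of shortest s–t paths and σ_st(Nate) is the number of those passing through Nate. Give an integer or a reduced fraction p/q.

No shortest path between any pair of other nodes passes through Nate.
Summing the contributions gives betweenness(Nate) = 0.

0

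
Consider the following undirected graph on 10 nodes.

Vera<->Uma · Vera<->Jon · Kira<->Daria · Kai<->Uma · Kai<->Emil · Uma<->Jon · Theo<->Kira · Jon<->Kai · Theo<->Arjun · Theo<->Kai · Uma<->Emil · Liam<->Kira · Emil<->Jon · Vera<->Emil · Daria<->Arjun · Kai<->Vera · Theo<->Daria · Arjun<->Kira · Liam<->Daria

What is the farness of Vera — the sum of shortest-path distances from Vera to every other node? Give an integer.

Distances from Vera: Arjun:3, Daria:3, Emil:1, Jon:1, Kai:1, Kira:3, Liam:4, Theo:2, Uma:1.
Sum = 3 + 3 + 1 + 1 + 1 + 3 + 4 + 2 + 1 = 19.

19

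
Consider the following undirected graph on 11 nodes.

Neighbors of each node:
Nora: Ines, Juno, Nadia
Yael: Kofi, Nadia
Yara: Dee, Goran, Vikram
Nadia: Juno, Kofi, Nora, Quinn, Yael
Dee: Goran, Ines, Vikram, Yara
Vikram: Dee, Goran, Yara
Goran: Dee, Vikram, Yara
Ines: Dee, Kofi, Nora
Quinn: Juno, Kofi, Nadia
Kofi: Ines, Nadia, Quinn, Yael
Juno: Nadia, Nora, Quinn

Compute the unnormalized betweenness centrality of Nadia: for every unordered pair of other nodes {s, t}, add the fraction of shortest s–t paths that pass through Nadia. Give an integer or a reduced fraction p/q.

4

Pairs whose geodesics pass through Nadia — Juno–Yael: 1; Juno–Kofi: 1/2; Yael–Quinn: 1/2; Yael–Nora: 1; Kofi–Nora: 1/2; Quinn–Nora: 1/2.
All other pairs contribute 0.
Summing the contributions gives betweenness(Nadia) = 4.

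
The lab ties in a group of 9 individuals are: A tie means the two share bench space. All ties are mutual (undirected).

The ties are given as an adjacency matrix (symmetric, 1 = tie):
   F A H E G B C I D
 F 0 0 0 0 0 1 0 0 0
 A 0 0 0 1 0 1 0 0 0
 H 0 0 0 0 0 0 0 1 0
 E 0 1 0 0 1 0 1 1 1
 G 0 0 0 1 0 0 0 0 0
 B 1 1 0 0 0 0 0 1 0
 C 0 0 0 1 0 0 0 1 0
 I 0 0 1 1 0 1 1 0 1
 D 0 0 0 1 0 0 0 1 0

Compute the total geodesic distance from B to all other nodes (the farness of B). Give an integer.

Distances from B: A:1, C:2, D:2, E:2, F:1, G:3, H:2, I:1.
Sum = 1 + 2 + 2 + 2 + 1 + 3 + 2 + 1 = 14.

14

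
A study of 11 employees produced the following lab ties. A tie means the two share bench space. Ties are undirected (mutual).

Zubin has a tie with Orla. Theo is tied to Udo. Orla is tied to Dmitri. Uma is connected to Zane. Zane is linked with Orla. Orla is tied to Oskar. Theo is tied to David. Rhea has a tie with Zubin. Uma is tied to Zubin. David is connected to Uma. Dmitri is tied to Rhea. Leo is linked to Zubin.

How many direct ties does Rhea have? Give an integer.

Rhea is directly tied to Dmitri and Zubin. That is 2 neighbors, so the degree of Rhea is 2.

2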